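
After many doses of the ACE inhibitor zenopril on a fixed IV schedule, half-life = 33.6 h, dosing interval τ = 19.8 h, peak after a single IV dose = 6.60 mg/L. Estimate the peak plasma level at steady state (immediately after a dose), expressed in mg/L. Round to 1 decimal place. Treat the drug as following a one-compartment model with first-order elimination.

k = ln2 / t½ = 0.693147 / 33.6 = 0.02063 h⁻¹
e^(−kτ) = e^(−0.02063 × 19.8) = 0.6647
Accumulation ratio R = 1 / (1 − e^(−kτ)) = 1 / (1 − 0.6647) = 2.982
Steady-state peak = C₀ × R = 6.60 × 2.982 = 19.68 mg/L

19.7 mg/L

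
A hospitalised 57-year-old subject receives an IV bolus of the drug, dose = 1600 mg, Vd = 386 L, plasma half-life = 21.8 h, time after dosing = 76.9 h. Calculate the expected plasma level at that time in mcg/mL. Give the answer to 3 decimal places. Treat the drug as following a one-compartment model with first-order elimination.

0.359 mcg/mL

C₀ = Dose / Vd = 1600 / 386 = 4.145 mg/L
k = ln2 / t½ = 0.693147 / 21.8 = 0.03180 h⁻¹
C = C₀ · e^(−k·t) = 4.145 × e^(−0.03180 × 76.9)
  = 4.145 × 0.08669 = 0.3593 mg/L
(0.3593 mg/L = 0.3593 mcg/mL)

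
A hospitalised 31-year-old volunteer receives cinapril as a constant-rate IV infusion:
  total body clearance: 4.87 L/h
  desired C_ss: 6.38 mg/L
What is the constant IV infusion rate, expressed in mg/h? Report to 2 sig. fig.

At steady state, infusion rate R₀ = Css × CL = 6.38 × 4.870 = 31.07 mg/h

31 mg/h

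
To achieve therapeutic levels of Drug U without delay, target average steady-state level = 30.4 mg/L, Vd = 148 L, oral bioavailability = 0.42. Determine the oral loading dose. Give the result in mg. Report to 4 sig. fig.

10710 mg

LD = Css × Vd / F = 30.4 × 148 / 0.42 = 10710 mg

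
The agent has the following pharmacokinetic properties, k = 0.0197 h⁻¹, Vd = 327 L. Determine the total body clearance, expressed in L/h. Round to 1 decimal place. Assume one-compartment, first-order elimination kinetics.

CL = k × Vd = 0.0197 × 327 = 6.442 L/h

6.4 L/h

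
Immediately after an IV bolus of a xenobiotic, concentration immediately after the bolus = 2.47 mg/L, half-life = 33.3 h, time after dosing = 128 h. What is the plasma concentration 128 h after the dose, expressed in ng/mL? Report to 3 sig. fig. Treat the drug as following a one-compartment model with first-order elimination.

k = ln2 / t½ = 0.693147 / 33.3 = 0.02082 h⁻¹
C = C₀ · e^(−k·t) = 2.470 × e^(−0.02082 × 128)
  = 2.470 × 0.06960 = 0.1719 mg/L
Convert: 0.1719 mg/L × 1000 = 171.9 ng/mL

172 ng/mL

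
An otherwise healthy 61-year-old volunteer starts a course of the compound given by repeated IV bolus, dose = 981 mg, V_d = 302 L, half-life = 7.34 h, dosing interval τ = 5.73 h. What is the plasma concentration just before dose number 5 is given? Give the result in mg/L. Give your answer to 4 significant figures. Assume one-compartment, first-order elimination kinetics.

4.005 mg/L

C₀ per dose = Dose / Vd = 981 / 302 = 3.248 mg/L
k = ln2 / t½ = 0.693147 / 7.34 = 0.09443 h⁻¹
Fraction remaining after one interval: r = e^(−kτ) = e^(−0.09443 × 5.73) = 0.5821
Before dose 5, 4 doses have been given (aged 1τ, 2τ, 3τ, 4τ).
C_trough = C₀ × (r + r² + … + r^4) = C₀ × r(1−r^4)/(1−r)
        = 3.248 × 0.5821 × (1 − 0.1148) / (1 − 0.5821) = 4.005 mg/L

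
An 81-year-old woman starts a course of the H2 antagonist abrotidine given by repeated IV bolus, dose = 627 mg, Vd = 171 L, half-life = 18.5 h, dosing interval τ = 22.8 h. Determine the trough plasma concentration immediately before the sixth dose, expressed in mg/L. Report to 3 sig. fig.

C₀ per dose = Dose / Vd = 627 / 171 = 3.667 mg/L
k = ln2 / t½ = 0.693147 / 18.5 = 0.03747 h⁻¹
Fraction remaining after one interval: r = e^(−kτ) = e^(−0.03747 × 22.8) = 0.4256
Before dose 6, 5 doses have been given (aged 1τ, 2τ, 3τ, 4τ, 5τ).
C_trough = C₀ × (r + r² + … + r^5) = C₀ × r(1−r^5)/(1−r)
        = 3.667 × 0.4256 × (1 − 0.01396) / (1 − 0.4256) = 2.679 mg/L

2.68 mg/L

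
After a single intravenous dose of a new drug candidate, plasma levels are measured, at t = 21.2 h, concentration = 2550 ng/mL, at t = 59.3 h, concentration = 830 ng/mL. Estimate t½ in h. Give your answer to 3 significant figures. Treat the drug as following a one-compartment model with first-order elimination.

23.5 h

k = ln(C₁/C₂) / (t₂ − t₁) = ln(2550/830) / (59.3 − 21.2)
  = 1.122 / 38.10 = 0.02945 h⁻¹
t½ = ln2 / k = 0.693147 / 0.02945 = 23.54 h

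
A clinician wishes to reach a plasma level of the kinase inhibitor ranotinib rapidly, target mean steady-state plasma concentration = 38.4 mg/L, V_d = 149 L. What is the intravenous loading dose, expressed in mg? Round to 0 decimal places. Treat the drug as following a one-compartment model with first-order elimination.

LD = Css × Vd = 38.4 × 149 = 5722 mg

5722 mg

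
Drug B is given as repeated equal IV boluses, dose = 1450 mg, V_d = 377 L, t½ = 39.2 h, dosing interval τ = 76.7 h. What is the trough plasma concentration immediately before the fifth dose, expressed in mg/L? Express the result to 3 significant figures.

C₀ per dose = Dose / Vd = 1450 / 377 = 3.846 mg/L
k = ln2 / t½ = 0.693147 / 39.2 = 0.01768 h⁻¹
Fraction remaining after one interval: r = e^(−kτ) = e^(−0.01768 × 76.7) = 0.2577
Before dose 5, 4 doses have been given (aged 1τ, 2τ, 3τ, 4τ).
C_trough = C₀ × (r + r² + … + r^4) = C₀ × r(1−r^4)/(1−r)
        = 3.846 × 0.2577 × (1 − 0.004410) / (1 − 0.2577) = 1.329 mg/L

1.33 mg/L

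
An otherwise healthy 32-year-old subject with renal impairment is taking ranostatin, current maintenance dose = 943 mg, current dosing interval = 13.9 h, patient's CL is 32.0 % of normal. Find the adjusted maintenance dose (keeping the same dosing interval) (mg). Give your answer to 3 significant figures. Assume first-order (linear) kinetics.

302 mg

To keep the same average steady-state level, dosing rate must scale with clearance.
CL ratio = 32.0 / 100 = 0.3200
New dose (same interval) = 943 × 0.3200 = 301.8 mg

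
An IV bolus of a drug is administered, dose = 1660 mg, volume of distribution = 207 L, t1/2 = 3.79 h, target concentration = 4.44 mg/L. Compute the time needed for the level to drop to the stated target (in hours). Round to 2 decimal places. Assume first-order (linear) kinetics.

3.23 h

C₀ = Dose / Vd = 1660 / 207 = 8.019 mg/L
k = ln2 / t½ = 0.693147 / 3.79 = 0.1829 h⁻¹
t = ln(C₀ / C) / k = ln(8.019 / 4.44) / 0.1829
  = ln(1.806) / 0.1829 = 0.5911 / 0.1829 = 3.232 h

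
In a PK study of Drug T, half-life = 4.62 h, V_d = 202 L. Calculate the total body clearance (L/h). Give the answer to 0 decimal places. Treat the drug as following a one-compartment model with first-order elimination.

k = ln2 / t½ = 0.693147 / 4.62 = 0.1500 h⁻¹
CL = k × Vd = 0.1500 × 202 = 30.30 L/h

30 L/h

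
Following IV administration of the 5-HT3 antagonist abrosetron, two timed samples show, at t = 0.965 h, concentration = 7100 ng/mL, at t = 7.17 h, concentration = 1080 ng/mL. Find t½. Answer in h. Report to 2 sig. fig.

k = ln(C₁/C₂) / (t₂ − t₁) = ln(7100/1080) / (7.17 − 0.965)
  = 1.883 / 6.205 = 0.3035 h⁻¹
t½ = ln2 / k = 0.693147 / 0.3035 = 2.284 h

2.3 h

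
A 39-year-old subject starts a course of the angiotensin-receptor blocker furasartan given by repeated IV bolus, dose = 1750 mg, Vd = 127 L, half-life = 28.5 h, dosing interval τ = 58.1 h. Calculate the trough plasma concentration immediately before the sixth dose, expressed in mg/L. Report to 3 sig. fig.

4.43 mg/L

C₀ per dose = Dose / Vd = 1750 / 127 = 13.78 mg/L
k = ln2 / t½ = 0.693147 / 28.5 = 0.02432 h⁻¹
Fraction remaining after one interval: r = e^(−kτ) = e^(−0.02432 × 58.1) = 0.2434
Before dose 6, 5 doses have been given (aged 1τ, 2τ, 3τ, 4τ, 5τ).
C_trough = C₀ × (r + r² + … + r^5) = C₀ × r(1−r^5)/(1−r)
        = 13.78 × 0.2434 × (1 − 0.0008543) / (1 − 0.2434) = 4.429 mg/L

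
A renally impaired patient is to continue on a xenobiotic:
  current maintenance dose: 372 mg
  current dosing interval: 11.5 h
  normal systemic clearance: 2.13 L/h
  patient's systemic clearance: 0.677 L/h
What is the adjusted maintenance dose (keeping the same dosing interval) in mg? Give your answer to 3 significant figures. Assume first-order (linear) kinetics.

118 mg

To keep the same average steady-state level, dosing rate must scale with clearance.
CL ratio = 0.677 / 2.13 = 0.3178
New dose (same interval) = 372 × 0.3178 = 118.2 mg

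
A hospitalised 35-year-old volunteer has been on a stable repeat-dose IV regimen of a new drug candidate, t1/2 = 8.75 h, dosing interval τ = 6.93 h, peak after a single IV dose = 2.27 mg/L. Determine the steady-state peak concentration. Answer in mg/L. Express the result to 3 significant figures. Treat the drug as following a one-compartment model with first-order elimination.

5.37 mg/L

k = ln2 / t½ = 0.693147 / 8.75 = 0.07922 h⁻¹
e^(−kτ) = e^(−0.07922 × 6.93) = 0.5775
Accumulation ratio R = 1 / (1 − e^(−kτ)) = 1 / (1 − 0.5775) = 2.367
Steady-state peak = C₀ × R = 2.27 × 2.367 = 5.373 mg/L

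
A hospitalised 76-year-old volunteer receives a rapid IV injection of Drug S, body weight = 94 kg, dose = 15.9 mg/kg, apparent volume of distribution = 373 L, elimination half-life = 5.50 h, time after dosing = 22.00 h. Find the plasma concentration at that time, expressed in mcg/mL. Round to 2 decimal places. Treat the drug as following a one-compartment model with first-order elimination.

0.25 mcg/mL

Total dose = 15.9 × 94 = 1495 mg
C₀ = Dose / Vd = 1495 / 373 = 4.008 mg/L
k = ln2 / t½ = 0.693147 / 5.50 = 0.1260 h⁻¹
t / t½ = 22.00 / 5.50 = 4 half-lives
C = C₀ × (1/2)^4 = 4.008 × 0.06250 = 0.2505 mg/L
(0.2505 mg/L = 0.2505 mcg/mL)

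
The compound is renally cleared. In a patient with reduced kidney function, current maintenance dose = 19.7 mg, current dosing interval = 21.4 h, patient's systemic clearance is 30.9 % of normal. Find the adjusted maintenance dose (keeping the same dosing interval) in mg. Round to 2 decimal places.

To keep the same average steady-state level, dosing rate must scale with clearance.
CL ratio = 30.9 / 100 = 0.3090
New dose (same interval) = 19.7 × 0.3090 = 6.087 mg

6.09 mg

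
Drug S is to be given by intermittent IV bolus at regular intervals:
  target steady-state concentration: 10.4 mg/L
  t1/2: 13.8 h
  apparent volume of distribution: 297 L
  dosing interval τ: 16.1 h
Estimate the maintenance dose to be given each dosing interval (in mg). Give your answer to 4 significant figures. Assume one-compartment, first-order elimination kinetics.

k = ln2 / t½ = 0.693147 / 13.8 = 0.05023 h⁻¹
CL = k × Vd = 0.05023 × 297 = 14.92 L/h
At steady state, Dose/τ = Css × CL.
Dose = Css × CL × τ = 10.4 × 14.92 × 16.1 = 2498 mg

2498 mg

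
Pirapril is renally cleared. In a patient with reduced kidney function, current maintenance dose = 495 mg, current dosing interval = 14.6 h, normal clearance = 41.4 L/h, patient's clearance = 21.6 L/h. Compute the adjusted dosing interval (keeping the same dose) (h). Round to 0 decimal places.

To keep the same average steady-state level, dosing rate must scale with clearance.
CL ratio = 21.6 / 41.4 = 0.5217
New interval (same dose) = 14.6 / 0.5217 = 27.99 h

28 h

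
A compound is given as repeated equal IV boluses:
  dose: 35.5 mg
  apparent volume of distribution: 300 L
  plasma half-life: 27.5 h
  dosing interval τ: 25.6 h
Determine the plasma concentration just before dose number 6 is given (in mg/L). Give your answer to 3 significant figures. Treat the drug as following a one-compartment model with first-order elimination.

0.125 mg/L

C₀ per dose = Dose / Vd = 35.5 / 300 = 0.1183 mg/L
k = ln2 / t½ = 0.693147 / 27.5 = 0.02521 h⁻¹
Fraction remaining after one interval: r = e^(−kτ) = e^(−0.02521 × 25.6) = 0.5245
Before dose 6, 5 doses have been given (aged 1τ, 2τ, 3τ, 4τ, 5τ).
C_trough = C₀ × (r + r² + … + r^5) = C₀ × r(1−r^5)/(1−r)
        = 0.1183 × 0.5245 × (1 − 0.03969) / (1 − 0.5245) = 0.1253 mg/L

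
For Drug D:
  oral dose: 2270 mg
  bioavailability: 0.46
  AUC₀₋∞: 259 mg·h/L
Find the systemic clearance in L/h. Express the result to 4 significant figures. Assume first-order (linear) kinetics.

4.032 L/h

CL = F·Dose / AUC = 0.46 × 2270 / 259 = 4.032 L/h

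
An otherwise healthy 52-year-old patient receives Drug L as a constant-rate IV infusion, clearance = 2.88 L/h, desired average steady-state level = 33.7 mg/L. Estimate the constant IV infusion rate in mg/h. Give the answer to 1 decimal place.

97.1 mg/h

At steady state, infusion rate R₀ = Css × CL = 33.7 × 2.880 = 97.06 mg/h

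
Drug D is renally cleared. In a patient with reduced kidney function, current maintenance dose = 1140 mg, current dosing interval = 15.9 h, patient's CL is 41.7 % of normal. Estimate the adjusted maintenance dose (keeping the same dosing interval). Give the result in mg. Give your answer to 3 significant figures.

To keep the same average steady-state level, dosing rate must scale with clearance.
CL ratio = 41.7 / 100 = 0.4170
New dose (same interval) = 1140 × 0.4170 = 475.4 mg

475 mg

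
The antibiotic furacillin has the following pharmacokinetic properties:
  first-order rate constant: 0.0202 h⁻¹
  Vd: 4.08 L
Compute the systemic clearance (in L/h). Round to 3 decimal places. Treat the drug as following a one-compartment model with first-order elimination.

CL = k × Vd = 0.0202 × 4.08 = 0.08242 L/h

0.082 L/h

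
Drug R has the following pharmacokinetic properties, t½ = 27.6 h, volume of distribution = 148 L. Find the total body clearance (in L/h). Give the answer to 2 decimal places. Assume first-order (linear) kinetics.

k = ln2 / t½ = 0.693147 / 27.6 = 0.02511 h⁻¹
CL = k × Vd = 0.02511 × 148 = 3.716 L/h

3.72 L/h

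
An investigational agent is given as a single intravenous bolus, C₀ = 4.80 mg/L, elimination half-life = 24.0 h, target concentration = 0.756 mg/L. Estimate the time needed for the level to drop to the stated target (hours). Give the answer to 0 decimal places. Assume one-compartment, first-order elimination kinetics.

64 h

k = ln2 / t½ = 0.693147 / 24.0 = 0.02888 h⁻¹
t = ln(C₀ / C) / k = ln(4.800 / 0.756) / 0.02888
  = ln(6.349) / 0.02888 = 1.848 / 0.02888 = 63.99 h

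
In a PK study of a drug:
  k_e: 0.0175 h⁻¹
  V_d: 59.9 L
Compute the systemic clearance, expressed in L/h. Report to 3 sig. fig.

CL = k × Vd = 0.0175 × 59.9 = 1.048 L/h

1.05 L/h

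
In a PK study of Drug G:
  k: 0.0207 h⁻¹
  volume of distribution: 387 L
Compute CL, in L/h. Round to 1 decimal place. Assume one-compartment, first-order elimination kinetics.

CL = k × Vd = 0.0207 × 387 = 8.011 L/h

8.0 L/h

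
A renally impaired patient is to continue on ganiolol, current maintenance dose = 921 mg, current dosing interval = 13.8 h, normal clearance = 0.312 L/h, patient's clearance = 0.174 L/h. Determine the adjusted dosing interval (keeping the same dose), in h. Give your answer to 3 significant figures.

24.7 h

To keep the same average steady-state level, dosing rate must scale with clearance.
CL ratio = 0.174 / 0.312 = 0.5577
New interval (same dose) = 13.8 / 0.5577 = 24.74 h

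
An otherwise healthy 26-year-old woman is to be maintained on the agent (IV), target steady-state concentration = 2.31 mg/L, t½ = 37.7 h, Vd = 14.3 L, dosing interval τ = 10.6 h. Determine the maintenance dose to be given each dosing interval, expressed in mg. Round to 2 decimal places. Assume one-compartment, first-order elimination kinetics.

6.44 mg

k = ln2 / t½ = 0.693147 / 37.7 = 0.01839 h⁻¹
CL = k × Vd = 0.01839 × 14.3 = 0.2630 L/h
At steady state, Dose/τ = Css × CL.
Dose = Css × CL × τ = 2.31 × 0.2630 × 10.6 = 6.440 mg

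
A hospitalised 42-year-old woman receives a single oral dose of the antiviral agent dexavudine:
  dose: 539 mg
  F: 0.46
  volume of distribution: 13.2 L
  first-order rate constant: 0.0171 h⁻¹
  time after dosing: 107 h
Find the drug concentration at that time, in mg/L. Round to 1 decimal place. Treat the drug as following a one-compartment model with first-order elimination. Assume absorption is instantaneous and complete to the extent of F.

3.0 mg/L

Amount reaching circulation = F × Dose = 0.46 × 539.0 = 247.9 mg
C₀ = F·Dose / Vd = 247.9 / 13.2 = 18.78 mg/L
C = C₀ · e^(−k·t) = 18.78 × e^(−0.01710 × 107)
  = 18.78 × 0.1605 = 3.014 mg/L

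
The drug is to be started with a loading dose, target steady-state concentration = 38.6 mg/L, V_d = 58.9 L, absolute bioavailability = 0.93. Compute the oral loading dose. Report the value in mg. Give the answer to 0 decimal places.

2445 mg

LD = Css × Vd / F = 38.6 × 58.9 / 0.93 = 2445 mg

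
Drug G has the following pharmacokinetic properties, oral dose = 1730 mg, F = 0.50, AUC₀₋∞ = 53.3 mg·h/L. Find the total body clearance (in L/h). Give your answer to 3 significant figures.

16.2 L/h

CL = F·Dose / AUC = 0.50 × 1730 / 53.3 = 16.23 L/h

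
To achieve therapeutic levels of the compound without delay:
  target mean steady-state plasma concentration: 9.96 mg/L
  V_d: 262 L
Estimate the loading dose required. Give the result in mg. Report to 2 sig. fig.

LD = Css × Vd = 9.96 × 262 = 2610 mg

2600 mg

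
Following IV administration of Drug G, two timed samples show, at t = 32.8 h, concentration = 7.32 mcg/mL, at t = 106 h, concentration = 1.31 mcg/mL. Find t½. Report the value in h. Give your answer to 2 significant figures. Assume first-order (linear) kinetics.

k = ln(C₁/C₂) / (t₂ − t₁) = ln(7.32/1.31) / (106 − 32.8)
  = 1.721 / 73.20 = 0.02351 h⁻¹
t½ = ln2 / k = 0.693147 / 0.02351 = 29.48 h

29 h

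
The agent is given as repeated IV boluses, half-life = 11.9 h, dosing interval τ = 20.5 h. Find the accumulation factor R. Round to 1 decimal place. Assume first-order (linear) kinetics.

k = ln2 / t½ = 0.693147 / 11.9 = 0.05825 h⁻¹
e^(−kτ) = e^(−0.05825 × 20.5) = 0.3030
Accumulation ratio R = 1 / (1 − e^(−kτ)) = 1 / (1 − 0.3030) = 1.435

1.4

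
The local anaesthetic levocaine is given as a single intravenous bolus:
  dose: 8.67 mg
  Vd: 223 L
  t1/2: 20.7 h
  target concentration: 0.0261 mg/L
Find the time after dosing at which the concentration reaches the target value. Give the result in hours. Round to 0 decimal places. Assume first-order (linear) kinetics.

12 h

C₀ = Dose / Vd = 8.670 / 223 = 0.03888 mg/L
k = ln2 / t½ = 0.693147 / 20.7 = 0.03349 h⁻¹
t = ln(C₀ / C) / k = ln(0.03888 / 0.0261) / 0.03349
  = ln(1.490) / 0.03349 = 0.3988 / 0.03349 = 11.91 h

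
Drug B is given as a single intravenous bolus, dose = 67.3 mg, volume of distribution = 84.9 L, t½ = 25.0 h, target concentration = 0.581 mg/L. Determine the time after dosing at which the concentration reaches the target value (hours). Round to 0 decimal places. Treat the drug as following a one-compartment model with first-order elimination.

C₀ = Dose / Vd = 67.30 / 84.9 = 0.7927 mg/L
k = ln2 / t½ = 0.693147 / 25.0 = 0.02773 h⁻¹
t = ln(C₀ / C) / k = ln(0.7927 / 0.581) / 0.02773
  = ln(1.364) / 0.02773 = 0.3104 / 0.02773 = 11.19 h

11 h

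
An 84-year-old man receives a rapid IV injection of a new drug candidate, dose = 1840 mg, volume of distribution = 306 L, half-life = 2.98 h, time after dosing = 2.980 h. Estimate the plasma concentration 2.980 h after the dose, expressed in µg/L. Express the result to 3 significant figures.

3010 µg/L

C₀ = Dose / Vd = 1840 / 306 = 6.013 mg/L
k = ln2 / t½ = 0.693147 / 2.98 = 0.2326 h⁻¹
t / t½ = 2.980 / 2.98 = 1 half-lives
C = C₀ × (1/2)^1 = 6.013 × 0.5000 = 3.007 mg/L
Convert: 3.007 mg/L × 1000 = 3007 µg/L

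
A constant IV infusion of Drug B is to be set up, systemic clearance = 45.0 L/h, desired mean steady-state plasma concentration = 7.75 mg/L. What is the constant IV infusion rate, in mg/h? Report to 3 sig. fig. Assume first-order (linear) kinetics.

At steady state, infusion rate R₀ = Css × CL = 7.75 × 45.00 = 348.8 mg/h

349 mg/h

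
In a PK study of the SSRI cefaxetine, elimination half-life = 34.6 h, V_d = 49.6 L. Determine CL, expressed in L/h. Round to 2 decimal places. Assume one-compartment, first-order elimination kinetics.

0.99 L/h

k = ln2 / t½ = 0.693147 / 34.6 = 0.02003 h⁻¹
CL = k × Vd = 0.02003 × 49.6 = 0.9935 L/h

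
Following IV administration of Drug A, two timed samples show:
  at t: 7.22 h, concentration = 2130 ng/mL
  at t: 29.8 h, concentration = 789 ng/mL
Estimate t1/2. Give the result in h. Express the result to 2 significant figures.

k = ln(C₁/C₂) / (t₂ − t₁) = ln(2130/789) / (29.8 − 7.22)
  = 0.9931 / 22.58 = 0.04398 h⁻¹
t½ = ln2 / k = 0.693147 / 0.04398 = 15.76 h

16 h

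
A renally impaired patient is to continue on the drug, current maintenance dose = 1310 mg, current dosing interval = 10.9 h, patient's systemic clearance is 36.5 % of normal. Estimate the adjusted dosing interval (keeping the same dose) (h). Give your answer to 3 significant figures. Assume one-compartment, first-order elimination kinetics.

29.9 h

To keep the same average steady-state level, dosing rate must scale with clearance.
CL ratio = 36.5 / 100 = 0.3650
New interval (same dose) = 10.9 / 0.3650 = 29.86 h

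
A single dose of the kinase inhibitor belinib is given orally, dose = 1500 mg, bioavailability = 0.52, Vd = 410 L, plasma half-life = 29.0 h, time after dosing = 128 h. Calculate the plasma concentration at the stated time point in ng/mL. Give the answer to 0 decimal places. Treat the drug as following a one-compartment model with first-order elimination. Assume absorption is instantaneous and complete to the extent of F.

Amount reaching circulation = F × Dose = 0.52 × 1500 = 780.0 mg
C₀ = F·Dose / Vd = 780.0 / 410 = 1.902 mg/L
k = ln2 / t½ = 0.693147 / 29.0 = 0.02390 h⁻¹
C = C₀ · e^(−k·t) = 1.902 × e^(−0.02390 × 128)
  = 1.902 × 0.04693 = 0.08926 mg/L
Convert: 0.08926 mg/L × 1000 = 89.26 ng/mL

89 ng/mL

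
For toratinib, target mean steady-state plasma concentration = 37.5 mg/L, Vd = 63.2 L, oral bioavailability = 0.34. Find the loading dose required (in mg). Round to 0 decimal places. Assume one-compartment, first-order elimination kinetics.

6971 mg

LD = Css × Vd / F = 37.5 × 63.2 / 0.34 = 6971 mg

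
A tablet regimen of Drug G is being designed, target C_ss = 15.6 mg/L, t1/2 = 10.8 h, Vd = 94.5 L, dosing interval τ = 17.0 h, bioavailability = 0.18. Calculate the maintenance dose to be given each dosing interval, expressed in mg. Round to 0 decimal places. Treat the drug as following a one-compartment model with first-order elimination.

8936 mg

k = ln2 / t½ = 0.693147 / 10.8 = 0.06418 h⁻¹
CL = k × Vd = 0.06418 × 94.5 = 6.065 L/h
At steady state, F × (Dose/τ) = Css × CL.
Dose = Css × CL × τ / F = 15.6 × 6.065 × 17.0 / 0.18 = 8936 mg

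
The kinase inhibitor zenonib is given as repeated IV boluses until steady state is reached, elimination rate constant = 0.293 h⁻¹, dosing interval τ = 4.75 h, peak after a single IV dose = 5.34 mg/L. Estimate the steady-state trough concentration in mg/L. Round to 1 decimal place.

1.8 mg/L

e^(−kτ) = e^(−0.2930 × 4.75) = 0.2486
Accumulation ratio R = 1 / (1 − e^(−kτ)) = 1 / (1 − 0.2486) = 1.331
Steady-state trough = C₀ × R × e^(−kτ) = 5.34 × 1.331 × 0.2486 = 1.767 mg/L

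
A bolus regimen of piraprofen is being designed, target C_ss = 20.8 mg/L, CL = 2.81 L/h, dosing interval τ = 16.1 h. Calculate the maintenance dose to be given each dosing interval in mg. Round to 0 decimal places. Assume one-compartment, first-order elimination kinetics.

941 mg

At steady state, Dose/τ = Css × CL.
Dose = Css × CL × τ = 20.8 × 2.810 × 16.1 = 941.0 mg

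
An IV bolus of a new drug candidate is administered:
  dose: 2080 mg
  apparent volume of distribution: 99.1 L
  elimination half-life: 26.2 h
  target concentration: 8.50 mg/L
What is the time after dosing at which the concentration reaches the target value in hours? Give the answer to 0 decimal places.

C₀ = Dose / Vd = 2080 / 99.1 = 20.99 mg/L
k = ln2 / t½ = 0.693147 / 26.2 = 0.02646 h⁻¹
t = ln(C₀ / C) / k = ln(20.99 / 8.50) / 0.02646
  = ln(2.469) / 0.02646 = 0.9038 / 0.02646 = 34.16 h

34 h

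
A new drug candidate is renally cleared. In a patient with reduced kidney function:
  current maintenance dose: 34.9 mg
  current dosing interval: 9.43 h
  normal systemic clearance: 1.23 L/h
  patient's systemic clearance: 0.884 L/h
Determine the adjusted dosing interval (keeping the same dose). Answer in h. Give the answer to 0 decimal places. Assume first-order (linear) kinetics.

To keep the same average steady-state level, dosing rate must scale with clearance.
CL ratio = 0.884 / 1.23 = 0.7187
New interval (same dose) = 9.43 / 0.7187 = 13.12 h

13 h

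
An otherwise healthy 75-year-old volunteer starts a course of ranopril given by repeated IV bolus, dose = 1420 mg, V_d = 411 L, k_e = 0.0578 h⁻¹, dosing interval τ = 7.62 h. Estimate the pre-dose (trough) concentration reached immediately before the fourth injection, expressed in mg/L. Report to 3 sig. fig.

C₀ per dose = Dose / Vd = 1420 / 411 = 3.455 mg/L
Fraction remaining after one interval: r = e^(−kτ) = e^(−0.05780 × 7.62) = 0.6438
Before dose 4, 3 doses have been given (aged 1τ, 2τ, 3τ).
C_trough = C₀ × (r + r² + … + r^3) = C₀ × r(1−r^3)/(1−r)
        = 3.455 × 0.6438 × (1 − 0.2668) / (1 − 0.6438) = 4.579 mg/L

4.58 mg/L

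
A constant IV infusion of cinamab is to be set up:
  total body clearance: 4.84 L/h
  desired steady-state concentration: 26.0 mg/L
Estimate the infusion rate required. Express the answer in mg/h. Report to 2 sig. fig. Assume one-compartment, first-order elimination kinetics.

130 mg/h

At steady state, infusion rate R₀ = Css × CL = 26.0 × 4.840 = 125.8 mg/h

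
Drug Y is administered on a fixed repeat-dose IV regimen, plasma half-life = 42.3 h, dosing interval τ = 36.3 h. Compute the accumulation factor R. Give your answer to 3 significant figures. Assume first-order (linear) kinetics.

k = ln2 / t½ = 0.693147 / 42.3 = 0.01639 h⁻¹
e^(−kτ) = e^(−0.01639 × 36.3) = 0.5516
Accumulation ratio R = 1 / (1 − e^(−kτ)) = 1 / (1 − 0.5516) = 2.230

2.23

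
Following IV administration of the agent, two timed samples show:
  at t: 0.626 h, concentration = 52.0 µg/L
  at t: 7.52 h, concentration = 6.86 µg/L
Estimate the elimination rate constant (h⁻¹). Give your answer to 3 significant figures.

0.294 h⁻¹

k = ln(C₁/C₂) / (t₂ − t₁) = ln(52.0/6.86) / (7.52 − 0.626)
  = 2.026 / 6.894 = 0.2939 h⁻¹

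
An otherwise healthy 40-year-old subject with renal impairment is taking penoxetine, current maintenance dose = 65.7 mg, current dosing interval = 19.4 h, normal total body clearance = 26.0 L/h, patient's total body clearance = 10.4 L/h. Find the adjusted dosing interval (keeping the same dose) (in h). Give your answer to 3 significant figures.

To keep the same average steady-state level, dosing rate must scale with clearance.
CL ratio = 10.4 / 26.0 = 0.4000
New interval (same dose) = 19.4 / 0.4000 = 48.50 h

48.5 h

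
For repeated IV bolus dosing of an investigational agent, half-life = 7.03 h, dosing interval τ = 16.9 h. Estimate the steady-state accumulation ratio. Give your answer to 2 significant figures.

1.2

k = ln2 / t½ = 0.693147 / 7.03 = 0.09860 h⁻¹
e^(−kτ) = e^(−0.09860 × 16.9) = 0.1889
Accumulation ratio R = 1 / (1 − e^(−kτ)) = 1 / (1 − 0.1889) = 1.233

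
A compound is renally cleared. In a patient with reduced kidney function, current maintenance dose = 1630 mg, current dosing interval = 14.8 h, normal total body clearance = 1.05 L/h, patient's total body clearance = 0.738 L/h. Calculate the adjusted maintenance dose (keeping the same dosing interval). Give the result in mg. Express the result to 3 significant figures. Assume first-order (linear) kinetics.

To keep the same average steady-state level, dosing rate must scale with clearance.
CL ratio = 0.738 / 1.05 = 0.7029
New dose (same interval) = 1630 × 0.7029 = 1146 mg

1150 mg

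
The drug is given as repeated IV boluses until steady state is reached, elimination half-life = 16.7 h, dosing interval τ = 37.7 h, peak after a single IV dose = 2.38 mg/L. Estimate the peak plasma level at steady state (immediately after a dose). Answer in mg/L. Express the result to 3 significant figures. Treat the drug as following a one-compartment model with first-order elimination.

k = ln2 / t½ = 0.693147 / 16.7 = 0.04151 h⁻¹
e^(−kτ) = e^(−0.04151 × 37.7) = 0.2091
Accumulation ratio R = 1 / (1 − e^(−kτ)) = 1 / (1 − 0.2091) = 1.264
Steady-state peak = C₀ × R = 2.38 × 1.264 = 3.008 mg/L

3.01 mg/L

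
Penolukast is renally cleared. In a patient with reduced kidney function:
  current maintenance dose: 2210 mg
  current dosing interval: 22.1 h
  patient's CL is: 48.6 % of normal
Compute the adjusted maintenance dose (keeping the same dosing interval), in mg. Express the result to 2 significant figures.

To keep the same average steady-state level, dosing rate must scale with clearance.
CL ratio = 48.6 / 100 = 0.4860
New dose (same interval) = 2210 × 0.4860 = 1074 mg

1100 mg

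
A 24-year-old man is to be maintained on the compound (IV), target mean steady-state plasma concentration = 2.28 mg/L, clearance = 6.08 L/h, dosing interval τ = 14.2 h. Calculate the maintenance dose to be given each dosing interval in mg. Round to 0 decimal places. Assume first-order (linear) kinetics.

At steady state, Dose/τ = Css × CL.
Dose = Css × CL × τ = 2.28 × 6.080 × 14.2 = 196.8 mg

197 mg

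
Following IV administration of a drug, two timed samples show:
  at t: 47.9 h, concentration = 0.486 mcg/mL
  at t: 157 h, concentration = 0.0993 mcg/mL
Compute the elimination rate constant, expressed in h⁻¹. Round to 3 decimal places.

0.015 h⁻¹

k = ln(C₁/C₂) / (t₂ − t₁) = ln(0.486/0.0993) / (157 − 47.9)
  = 1.588 / 109.1 = 0.01456 h⁻¹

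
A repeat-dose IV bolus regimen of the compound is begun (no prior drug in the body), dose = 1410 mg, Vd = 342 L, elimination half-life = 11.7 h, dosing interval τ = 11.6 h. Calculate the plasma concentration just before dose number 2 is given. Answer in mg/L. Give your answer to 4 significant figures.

2.074 mg/L

C₀ per dose = Dose / Vd = 1410 / 342 = 4.123 mg/L
k = ln2 / t½ = 0.693147 / 11.7 = 0.05924 h⁻¹
Fraction remaining after one interval: r = e^(−kτ) = e^(−0.05924 × 11.6) = 0.5030
Before dose 2, 1 dose has been given (aged 1τ).
C_trough = C₀ × r = 4.123 × 0.5030 = 2.074 mg/L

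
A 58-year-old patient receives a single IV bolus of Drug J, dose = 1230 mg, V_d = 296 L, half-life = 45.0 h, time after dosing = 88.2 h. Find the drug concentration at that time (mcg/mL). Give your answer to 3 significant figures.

1.07 mcg/mL

C₀ = Dose / Vd = 1230 / 296 = 4.155 mg/L
k = ln2 / t½ = 0.693147 / 45.0 = 0.01540 h⁻¹
C = C₀ · e^(−k·t) = 4.155 × e^(−0.01540 × 88.2)
  = 4.155 × 0.2571 = 1.068 mg/L
(1.068 mg/L = 1.068 mcg/mL)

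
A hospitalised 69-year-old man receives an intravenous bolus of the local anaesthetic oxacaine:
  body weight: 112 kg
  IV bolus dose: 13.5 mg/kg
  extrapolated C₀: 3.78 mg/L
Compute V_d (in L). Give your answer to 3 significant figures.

Dose = 13.5 × 112 = 1512 mg
Vd = Dose / C₀ = 1512 / 3.78 = 400.0 L

400 L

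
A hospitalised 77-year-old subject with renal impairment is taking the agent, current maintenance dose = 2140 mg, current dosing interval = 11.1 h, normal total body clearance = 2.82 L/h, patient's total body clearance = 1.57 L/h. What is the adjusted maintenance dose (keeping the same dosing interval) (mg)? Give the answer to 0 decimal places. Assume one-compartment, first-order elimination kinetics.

To keep the same average steady-state level, dosing rate must scale with clearance.
CL ratio = 1.57 / 2.82 = 0.5567
New dose (same interval) = 2140 × 0.5567 = 1191 mg

1191 mg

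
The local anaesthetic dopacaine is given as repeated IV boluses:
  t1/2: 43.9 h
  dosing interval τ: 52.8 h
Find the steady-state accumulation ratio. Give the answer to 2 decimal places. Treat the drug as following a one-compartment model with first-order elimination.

1.77

k = ln2 / t½ = 0.693147 / 43.9 = 0.01579 h⁻¹
e^(−kτ) = e^(−0.01579 × 52.8) = 0.4344
Accumulation ratio R = 1 / (1 − e^(−kτ)) = 1 / (1 − 0.4344) = 1.768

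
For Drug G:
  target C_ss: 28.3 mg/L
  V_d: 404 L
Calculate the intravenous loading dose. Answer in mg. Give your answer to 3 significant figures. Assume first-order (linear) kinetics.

11400 mg

LD = Css × Vd = 28.3 × 404 = 11430 mg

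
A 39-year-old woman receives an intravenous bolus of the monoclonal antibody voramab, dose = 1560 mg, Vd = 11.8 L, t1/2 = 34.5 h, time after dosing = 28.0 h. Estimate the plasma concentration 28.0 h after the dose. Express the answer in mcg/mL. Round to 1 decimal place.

75.3 mcg/mL

C₀ = Dose / Vd = 1560 / 11.8 = 132.2 mg/L
k = ln2 / t½ = 0.693147 / 34.5 = 0.02009 h⁻¹
C = C₀ · e^(−k·t) = 132.2 × e^(−0.02009 × 28.0)
  = 132.2 × 0.5698 = 75.33 mg/L
(75.33 mg/L = 75.33 mcg/mL)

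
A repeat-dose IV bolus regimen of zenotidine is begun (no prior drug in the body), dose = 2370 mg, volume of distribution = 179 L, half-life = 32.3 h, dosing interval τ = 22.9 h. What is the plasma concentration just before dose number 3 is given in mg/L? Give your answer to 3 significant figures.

13.1 mg/L

C₀ per dose = Dose / Vd = 2370 / 179 = 13.24 mg/L
k = ln2 / t½ = 0.693147 / 32.3 = 0.02146 h⁻¹
Fraction remaining after one interval: r = e^(−kτ) = e^(−0.02146 × 22.9) = 0.6117
Before dose 3, 2 doses have been given (aged 1τ, 2τ).
C_trough = C₀ × (r + r²) = 13.24 × (0.6117 + 0.3742) = 13.05 mg/L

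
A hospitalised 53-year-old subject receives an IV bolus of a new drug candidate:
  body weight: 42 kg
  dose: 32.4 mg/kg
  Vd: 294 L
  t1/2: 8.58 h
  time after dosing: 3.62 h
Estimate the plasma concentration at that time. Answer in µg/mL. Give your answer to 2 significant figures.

3.5 µg/mL

Total dose = 32.4 × 42 = 1361 mg
C₀ = Dose / Vd = 1361 / 294 = 4.629 mg/L
k = ln2 / t½ = 0.693147 / 8.58 = 0.08079 h⁻¹
C = C₀ · e^(−k·t) = 4.629 × e^(−0.08079 × 3.62)
  = 4.629 × 0.7464 = 3.455 mg/L
(3.455 mg/L = 3.455 µg/mL)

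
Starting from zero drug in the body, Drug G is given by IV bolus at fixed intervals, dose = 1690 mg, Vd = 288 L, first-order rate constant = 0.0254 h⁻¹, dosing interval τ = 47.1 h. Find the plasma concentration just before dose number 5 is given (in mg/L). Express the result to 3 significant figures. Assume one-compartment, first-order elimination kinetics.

C₀ per dose = Dose / Vd = 1690 / 288 = 5.868 mg/L
Fraction remaining after one interval: r = e^(−kτ) = e^(−0.02540 × 47.1) = 0.3023
Before dose 5, 4 doses have been given (aged 1τ, 2τ, 3τ, 4τ).
C_trough = C₀ × (r + r² + … + r^4) = C₀ × r(1−r^4)/(1−r)
        = 5.868 × 0.3023 × (1 − 0.008351) / (1 − 0.3023) = 2.521 mg/L

2.52 mg/L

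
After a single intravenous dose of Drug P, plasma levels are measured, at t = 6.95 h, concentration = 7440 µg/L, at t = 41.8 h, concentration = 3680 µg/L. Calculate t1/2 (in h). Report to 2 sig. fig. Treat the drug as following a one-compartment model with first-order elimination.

k = ln(C₁/C₂) / (t₂ − t₁) = ln(7440/3680) / (41.8 − 6.95)
  = 0.7040 / 34.85 = 0.02020 h⁻¹
t½ = ln2 / k = 0.693147 / 0.02020 = 34.31 h

34 h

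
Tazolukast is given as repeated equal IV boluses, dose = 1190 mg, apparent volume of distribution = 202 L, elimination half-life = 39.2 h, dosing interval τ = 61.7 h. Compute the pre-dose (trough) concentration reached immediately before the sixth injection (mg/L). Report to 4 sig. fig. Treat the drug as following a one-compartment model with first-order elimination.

2.967 mg/L

C₀ per dose = Dose / Vd = 1190 / 202 = 5.891 mg/L
k = ln2 / t½ = 0.693147 / 39.2 = 0.01768 h⁻¹
Fraction remaining after one interval: r = e^(−kτ) = e^(−0.01768 × 61.7) = 0.3359
Before dose 6, 5 doses have been given (aged 1τ, 2τ, 3τ, 4τ, 5τ).
C_trough = C₀ × (r + r² + … + r^5) = C₀ × r(1−r^5)/(1−r)
        = 5.891 × 0.3359 × (1 − 0.004276) / (1 − 0.3359) = 2.967 mg/L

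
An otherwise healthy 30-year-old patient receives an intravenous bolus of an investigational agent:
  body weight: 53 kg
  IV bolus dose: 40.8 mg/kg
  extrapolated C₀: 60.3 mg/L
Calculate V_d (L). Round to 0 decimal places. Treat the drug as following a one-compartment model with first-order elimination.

36 L

Dose = 40.8 × 53 = 2162 mg
Vd = Dose / C₀ = 2162 / 60.3 = 35.85 L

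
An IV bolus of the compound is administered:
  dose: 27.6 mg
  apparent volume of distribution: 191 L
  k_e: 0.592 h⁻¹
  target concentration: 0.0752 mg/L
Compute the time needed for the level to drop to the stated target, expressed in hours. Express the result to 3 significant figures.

C₀ = Dose / Vd = 27.60 / 191 = 0.1445 mg/L
t = ln(C₀ / C) / k = ln(0.1445 / 0.0752) / 0.5920
  = ln(1.922) / 0.5920 = 0.6534 / 0.5920 = 1.104 h

1.10 h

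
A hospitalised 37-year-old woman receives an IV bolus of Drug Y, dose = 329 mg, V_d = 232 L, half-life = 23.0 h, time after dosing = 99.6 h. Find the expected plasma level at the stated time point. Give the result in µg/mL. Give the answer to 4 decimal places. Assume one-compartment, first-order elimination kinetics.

0.0705 µg/mL

C₀ = Dose / Vd = 329.0 / 232 = 1.418 mg/L
k = ln2 / t½ = 0.693147 / 23.0 = 0.03014 h⁻¹
C = C₀ · e^(−k·t) = 1.418 × e^(−0.03014 × 99.6)
  = 1.418 × 0.04969 = 0.07046 mg/L
(0.07046 mg/L = 0.07046 µg/mL)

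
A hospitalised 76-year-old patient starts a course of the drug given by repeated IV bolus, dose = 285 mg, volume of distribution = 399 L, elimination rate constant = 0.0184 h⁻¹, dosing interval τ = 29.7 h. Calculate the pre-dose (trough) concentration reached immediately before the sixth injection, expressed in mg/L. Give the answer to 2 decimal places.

C₀ per dose = Dose / Vd = 285 / 399 = 0.7143 mg/L
Fraction remaining after one interval: r = e^(−kτ) = e^(−0.01840 × 29.7) = 0.5790
Before dose 6, 5 doses have been given (aged 1τ, 2τ, 3τ, 4τ, 5τ).
C_trough = C₀ × (r + r² + … + r^5) = C₀ × r(1−r^5)/(1−r)
        = 0.7143 × 0.5790 × (1 − 0.06507) / (1 − 0.5790) = 0.9185 mg/L

0.92 mg/L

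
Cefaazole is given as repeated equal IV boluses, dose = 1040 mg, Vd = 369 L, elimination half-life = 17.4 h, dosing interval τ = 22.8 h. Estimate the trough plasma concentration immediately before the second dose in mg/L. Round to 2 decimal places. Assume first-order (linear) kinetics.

C₀ per dose = Dose / Vd = 1040 / 369 = 2.818 mg/L
k = ln2 / t½ = 0.693147 / 17.4 = 0.03984 h⁻¹
Fraction remaining after one interval: r = e^(−kτ) = e^(−0.03984 × 22.8) = 0.4032
Before dose 2, 1 dose has been given (aged 1τ).
C_trough = C₀ × r = 2.818 × 0.4032 = 1.136 mg/L

1.14 mg/L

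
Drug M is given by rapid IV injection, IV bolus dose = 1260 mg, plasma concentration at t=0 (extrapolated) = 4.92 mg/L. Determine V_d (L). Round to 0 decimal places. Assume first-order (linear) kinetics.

Vd = Dose / C₀ = 1260 / 4.92 = 256.1 L

256 L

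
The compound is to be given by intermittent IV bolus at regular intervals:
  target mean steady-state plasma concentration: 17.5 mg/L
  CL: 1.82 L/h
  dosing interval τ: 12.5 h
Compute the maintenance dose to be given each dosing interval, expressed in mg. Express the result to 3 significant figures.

398 mg

At steady state, Dose/τ = Css × CL.
Dose = Css × CL × τ = 17.5 × 1.820 × 12.5 = 398.1 mg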